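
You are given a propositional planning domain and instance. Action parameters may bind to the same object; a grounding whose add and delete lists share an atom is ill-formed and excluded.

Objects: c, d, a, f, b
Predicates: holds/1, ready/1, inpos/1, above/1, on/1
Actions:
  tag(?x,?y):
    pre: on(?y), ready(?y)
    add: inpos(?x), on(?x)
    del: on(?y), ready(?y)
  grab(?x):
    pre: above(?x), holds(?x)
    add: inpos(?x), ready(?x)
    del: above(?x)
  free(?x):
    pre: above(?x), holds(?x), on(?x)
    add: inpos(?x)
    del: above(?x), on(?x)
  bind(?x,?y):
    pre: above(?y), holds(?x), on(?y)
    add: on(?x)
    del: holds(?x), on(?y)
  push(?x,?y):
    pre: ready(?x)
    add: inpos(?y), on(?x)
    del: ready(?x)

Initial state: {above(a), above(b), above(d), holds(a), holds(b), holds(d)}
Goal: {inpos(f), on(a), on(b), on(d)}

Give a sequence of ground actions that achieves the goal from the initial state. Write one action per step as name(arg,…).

grab(d); grab(a); grab(b); push(d,c); push(a,c); push(b,f)

1. grab(d)  →  {above(a), above(b), holds(a), holds(b), holds(d), inpos(d), ready(d)}
2. grab(a)  →  {above(b), holds(a), holds(b), holds(d), inpos(a), inpos(d), ready(a), ready(d)}
3. grab(b)  →  {holds(a), holds(b), holds(d), inpos(a), inpos(b), inpos(d), ready(a), ready(b), ready(d)}
4. push(d,c)  →  {holds(a), holds(b), holds(d), inpos(a), inpos(b), inpos(c), inpos(d), on(d), ready(a), ready(b)}
5. push(a,c)  →  {holds(a), holds(b), holds(d), inpos(a), inpos(b), inpos(c), inpos(d), on(a), on(d), ready(b)}
6. push(b,f)  →  {holds(a), holds(b), holds(d), inpos(a), inpos(b), inpos(c), inpos(d), inpos(f), on(a), on(b), on(d)}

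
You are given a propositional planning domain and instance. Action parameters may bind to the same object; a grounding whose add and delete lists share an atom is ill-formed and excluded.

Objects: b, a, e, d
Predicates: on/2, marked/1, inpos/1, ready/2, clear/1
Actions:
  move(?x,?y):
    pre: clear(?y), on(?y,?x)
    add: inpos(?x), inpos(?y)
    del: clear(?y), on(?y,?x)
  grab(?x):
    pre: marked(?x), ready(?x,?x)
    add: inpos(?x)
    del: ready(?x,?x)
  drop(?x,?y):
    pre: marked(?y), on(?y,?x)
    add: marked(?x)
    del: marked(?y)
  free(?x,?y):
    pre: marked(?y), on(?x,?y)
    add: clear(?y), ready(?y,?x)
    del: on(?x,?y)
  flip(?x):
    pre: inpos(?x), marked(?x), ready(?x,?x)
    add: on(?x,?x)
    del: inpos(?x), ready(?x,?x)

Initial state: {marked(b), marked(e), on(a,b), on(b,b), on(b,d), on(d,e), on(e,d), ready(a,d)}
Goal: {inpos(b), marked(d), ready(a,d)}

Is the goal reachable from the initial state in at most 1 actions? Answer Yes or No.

1. drop(d,e)  →  {marked(b), marked(d), on(a,b), on(b,b), on(b,d), on(d,e), on(e,d), ready(a,d)}
2. free(b,b)  →  {clear(b), marked(b), marked(d), on(a,b), on(b,d), on(d,e), on(e,d), ready(a,d), ready(b,b)}
3. move(d,b)  →  {inpos(b), inpos(d), marked(b), marked(d), on(a,b), on(d,e), on(e,d), ready(a,d), ready(b,b)}
optimal plan length = 3; 3 > 1

No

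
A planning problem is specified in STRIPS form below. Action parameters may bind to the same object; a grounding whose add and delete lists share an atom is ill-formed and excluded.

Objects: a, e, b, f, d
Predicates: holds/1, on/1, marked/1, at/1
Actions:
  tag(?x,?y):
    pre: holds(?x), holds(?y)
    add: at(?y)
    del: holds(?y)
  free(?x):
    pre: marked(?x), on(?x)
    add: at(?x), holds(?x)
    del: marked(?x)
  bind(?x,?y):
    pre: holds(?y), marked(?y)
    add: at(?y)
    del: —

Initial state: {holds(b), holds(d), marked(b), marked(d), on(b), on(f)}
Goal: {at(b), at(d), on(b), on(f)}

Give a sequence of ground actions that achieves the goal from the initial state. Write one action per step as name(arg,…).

tag(b,b); tag(d,d)

1. tag(b,b)  →  {at(b), holds(d), marked(b), marked(d), on(b), on(f)}
2. tag(d,d)  →  {at(b), at(d), marked(b), marked(d), on(b), on(f)}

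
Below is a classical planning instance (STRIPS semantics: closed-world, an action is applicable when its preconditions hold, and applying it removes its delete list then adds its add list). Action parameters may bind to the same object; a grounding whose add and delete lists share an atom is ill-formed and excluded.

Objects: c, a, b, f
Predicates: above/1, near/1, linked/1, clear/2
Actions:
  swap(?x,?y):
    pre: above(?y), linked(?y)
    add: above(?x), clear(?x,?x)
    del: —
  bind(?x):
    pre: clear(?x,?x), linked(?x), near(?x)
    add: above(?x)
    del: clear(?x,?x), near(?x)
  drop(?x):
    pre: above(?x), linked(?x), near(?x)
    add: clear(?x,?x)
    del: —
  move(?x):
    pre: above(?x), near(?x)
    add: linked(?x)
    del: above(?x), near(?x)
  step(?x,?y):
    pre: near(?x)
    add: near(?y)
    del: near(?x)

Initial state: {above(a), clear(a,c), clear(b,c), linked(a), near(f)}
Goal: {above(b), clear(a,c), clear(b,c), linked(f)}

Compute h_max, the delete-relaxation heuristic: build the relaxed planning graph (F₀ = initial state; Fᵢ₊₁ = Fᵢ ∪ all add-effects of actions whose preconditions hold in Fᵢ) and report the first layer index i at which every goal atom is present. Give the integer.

F0 = init (5 atoms)
F1 = F0 ∪ {above(b), above(c), above(f), clear(a,a), clear(b,b), clear(c,c), clear(f,f), near(a), near(b), near(c)}  (15 atoms)
F2 = F1 ∪ {linked(b), linked(c), linked(f)}  (18 atoms)
goal ⊆ F2  ⇒  h_max = 2

2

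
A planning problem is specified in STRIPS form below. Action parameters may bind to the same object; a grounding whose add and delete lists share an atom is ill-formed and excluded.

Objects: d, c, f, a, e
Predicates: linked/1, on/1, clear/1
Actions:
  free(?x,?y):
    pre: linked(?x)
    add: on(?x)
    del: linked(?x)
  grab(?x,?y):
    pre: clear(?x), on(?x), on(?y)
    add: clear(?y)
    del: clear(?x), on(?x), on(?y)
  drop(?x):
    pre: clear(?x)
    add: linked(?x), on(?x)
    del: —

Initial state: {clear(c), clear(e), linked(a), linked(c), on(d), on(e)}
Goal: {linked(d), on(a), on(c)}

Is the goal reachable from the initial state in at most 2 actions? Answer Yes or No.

No

1. free(c,d)  →  {clear(c), clear(e), linked(a), on(c), on(d), on(e)}
2. free(a,d)  →  {clear(c), clear(e), on(a), on(c), on(d), on(e)}
3. grab(e,d)  →  {clear(c), clear(d), on(a), on(c)}
4. drop(d)  →  {clear(c), clear(d), linked(d), on(a), on(c), on(d)}
optimal plan length = 4; 4 > 2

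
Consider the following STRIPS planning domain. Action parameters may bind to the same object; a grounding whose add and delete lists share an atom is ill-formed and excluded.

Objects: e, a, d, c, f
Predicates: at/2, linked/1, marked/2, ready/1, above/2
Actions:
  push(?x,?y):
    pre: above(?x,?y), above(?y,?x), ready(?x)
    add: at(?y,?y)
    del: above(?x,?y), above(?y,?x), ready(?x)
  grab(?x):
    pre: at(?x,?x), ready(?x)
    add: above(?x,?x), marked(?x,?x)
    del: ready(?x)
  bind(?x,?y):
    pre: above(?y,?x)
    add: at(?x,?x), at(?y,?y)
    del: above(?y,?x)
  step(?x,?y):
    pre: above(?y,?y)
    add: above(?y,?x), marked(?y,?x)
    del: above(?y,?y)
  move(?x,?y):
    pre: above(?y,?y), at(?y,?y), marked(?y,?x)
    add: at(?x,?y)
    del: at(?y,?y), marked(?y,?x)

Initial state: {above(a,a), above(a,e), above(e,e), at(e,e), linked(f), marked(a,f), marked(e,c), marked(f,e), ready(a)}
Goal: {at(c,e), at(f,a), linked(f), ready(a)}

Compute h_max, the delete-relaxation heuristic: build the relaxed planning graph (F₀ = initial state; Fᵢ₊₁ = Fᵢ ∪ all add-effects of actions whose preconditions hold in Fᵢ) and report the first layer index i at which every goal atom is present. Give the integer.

F0 = init (9 atoms)
F1 = F0 ∪ {above(a,c), above(a,d), above(a,f), above(e,a), above(e,c), above(e,d), above(e,f), at(a,a), at(c,e), marked(a,c), marked(a,d), marked(a,e), marked(e,a), marked(e,d), marked(e,f)}  (24 atoms)
F2 = F1 ∪ {at(a,e), at(c,a), at(c,c), at(d,a), at(d,d), at(d,e), at(e,a), at(f,a), at(f,e), at(f,f), marked(a,a)}  (35 atoms)
goal ⊆ F2  ⇒  h_max = 2

2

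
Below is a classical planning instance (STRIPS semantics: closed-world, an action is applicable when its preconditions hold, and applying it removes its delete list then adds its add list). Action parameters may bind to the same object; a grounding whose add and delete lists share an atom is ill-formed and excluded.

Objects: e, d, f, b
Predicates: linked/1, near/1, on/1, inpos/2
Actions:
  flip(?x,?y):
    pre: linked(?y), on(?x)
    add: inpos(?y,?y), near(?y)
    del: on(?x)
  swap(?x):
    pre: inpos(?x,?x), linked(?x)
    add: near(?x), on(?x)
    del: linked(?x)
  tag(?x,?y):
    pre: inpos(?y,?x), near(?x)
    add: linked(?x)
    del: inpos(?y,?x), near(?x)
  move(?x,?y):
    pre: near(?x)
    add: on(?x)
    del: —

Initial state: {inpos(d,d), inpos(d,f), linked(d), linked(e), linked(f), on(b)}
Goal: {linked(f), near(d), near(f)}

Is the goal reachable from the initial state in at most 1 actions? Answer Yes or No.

No

1. flip(b,f)  →  {inpos(d,d), inpos(d,f), inpos(f,f), linked(d), linked(e), linked(f), near(f)}
2. swap(d)  →  {inpos(d,d), inpos(d,f), inpos(f,f), linked(e), linked(f), near(d), near(f), on(d)}
optimal plan length = 2; 2 > 1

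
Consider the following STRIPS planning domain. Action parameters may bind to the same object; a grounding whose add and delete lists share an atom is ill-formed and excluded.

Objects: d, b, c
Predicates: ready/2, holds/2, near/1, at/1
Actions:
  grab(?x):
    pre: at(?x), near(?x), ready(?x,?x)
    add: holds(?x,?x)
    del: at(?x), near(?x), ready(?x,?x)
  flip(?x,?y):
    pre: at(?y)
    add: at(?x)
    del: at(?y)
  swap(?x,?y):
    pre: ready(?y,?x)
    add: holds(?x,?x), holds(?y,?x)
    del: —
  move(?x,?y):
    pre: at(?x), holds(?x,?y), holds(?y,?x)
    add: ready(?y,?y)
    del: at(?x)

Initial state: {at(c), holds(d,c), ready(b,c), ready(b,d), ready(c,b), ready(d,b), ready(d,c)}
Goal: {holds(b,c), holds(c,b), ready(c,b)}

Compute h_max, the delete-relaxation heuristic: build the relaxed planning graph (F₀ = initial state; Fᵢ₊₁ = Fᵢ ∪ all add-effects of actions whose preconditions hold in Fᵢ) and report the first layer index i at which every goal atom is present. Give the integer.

1

F0 = init (7 atoms)
F1 = F0 ∪ {at(b), at(d), holds(b,b), holds(b,c), holds(b,d), holds(c,b), holds(c,c), holds(d,b), holds(d,d)}  (16 atoms)
goal ⊆ F1  ⇒  h_max = 1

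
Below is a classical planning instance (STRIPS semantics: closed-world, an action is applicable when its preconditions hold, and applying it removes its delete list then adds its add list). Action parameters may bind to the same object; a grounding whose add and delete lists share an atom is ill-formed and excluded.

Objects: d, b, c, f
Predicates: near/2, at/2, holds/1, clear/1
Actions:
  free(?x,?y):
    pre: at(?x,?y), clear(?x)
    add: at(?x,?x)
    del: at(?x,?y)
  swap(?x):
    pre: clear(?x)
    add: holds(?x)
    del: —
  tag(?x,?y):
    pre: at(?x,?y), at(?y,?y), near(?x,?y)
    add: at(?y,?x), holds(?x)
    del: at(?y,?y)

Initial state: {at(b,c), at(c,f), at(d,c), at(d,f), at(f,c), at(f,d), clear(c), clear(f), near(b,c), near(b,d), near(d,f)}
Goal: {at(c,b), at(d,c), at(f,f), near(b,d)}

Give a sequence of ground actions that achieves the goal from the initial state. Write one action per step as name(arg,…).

1. free(c,f)  →  {at(b,c), at(c,c), at(d,c), at(d,f), at(f,c), at(f,d), clear(c), clear(f), near(b,c), near(b,d), near(d,f)}
2. free(f,d)  →  {at(b,c), at(c,c), at(d,c), at(d,f), at(f,c), at(f,f), clear(c), clear(f), near(b,c), near(b,d), near(d,f)}
3. tag(b,c)  →  {at(b,c), at(c,b), at(d,c), at(d,f), at(f,c), at(f,f), clear(c), clear(f), holds(b), near(b,c), near(b,d), near(d,f)}

free(c,f); free(f,d); tag(b,c)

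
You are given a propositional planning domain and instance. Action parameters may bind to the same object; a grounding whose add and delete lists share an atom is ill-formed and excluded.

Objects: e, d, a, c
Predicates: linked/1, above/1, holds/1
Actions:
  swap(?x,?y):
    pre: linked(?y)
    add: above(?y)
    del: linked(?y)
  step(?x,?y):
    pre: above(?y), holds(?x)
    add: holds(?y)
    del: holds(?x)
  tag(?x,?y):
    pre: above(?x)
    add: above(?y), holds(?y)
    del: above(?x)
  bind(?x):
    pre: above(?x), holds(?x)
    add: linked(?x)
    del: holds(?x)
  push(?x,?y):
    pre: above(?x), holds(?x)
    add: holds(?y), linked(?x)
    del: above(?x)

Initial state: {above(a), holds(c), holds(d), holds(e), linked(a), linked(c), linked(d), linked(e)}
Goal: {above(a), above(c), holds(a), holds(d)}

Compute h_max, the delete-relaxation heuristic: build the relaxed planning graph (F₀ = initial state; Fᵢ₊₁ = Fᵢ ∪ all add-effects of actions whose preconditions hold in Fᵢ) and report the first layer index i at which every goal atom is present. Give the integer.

F0 = init (8 atoms)
F1 = F0 ∪ {above(c), above(d), above(e), holds(a)}  (12 atoms)
goal ⊆ F1  ⇒  h_max = 1

1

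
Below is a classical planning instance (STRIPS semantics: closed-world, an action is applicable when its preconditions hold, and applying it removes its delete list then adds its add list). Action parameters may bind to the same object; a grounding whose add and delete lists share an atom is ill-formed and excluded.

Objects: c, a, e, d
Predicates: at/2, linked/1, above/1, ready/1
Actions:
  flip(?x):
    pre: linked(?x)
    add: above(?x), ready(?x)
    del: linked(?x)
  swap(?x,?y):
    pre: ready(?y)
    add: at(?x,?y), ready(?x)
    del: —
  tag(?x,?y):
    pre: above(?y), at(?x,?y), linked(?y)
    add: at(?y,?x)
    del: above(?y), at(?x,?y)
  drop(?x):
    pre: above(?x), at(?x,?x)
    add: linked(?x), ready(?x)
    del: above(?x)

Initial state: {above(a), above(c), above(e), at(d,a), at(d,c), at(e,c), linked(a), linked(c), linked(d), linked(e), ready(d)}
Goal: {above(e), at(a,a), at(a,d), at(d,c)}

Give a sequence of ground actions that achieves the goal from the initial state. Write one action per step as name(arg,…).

swap(a,d); swap(a,a)

1. swap(a,d)  →  {above(a), above(c), above(e), at(a,d), at(d,a), at(d,c), at(e,c), linked(a), linked(c), linked(d), linked(e), ready(a), ready(d)}
2. swap(a,a)  →  {above(a), above(c), above(e), at(a,a), at(a,d), at(d,a), at(d,c), at(e,c), linked(a), linked(c), linked(d), linked(e), ready(a), ready(d)}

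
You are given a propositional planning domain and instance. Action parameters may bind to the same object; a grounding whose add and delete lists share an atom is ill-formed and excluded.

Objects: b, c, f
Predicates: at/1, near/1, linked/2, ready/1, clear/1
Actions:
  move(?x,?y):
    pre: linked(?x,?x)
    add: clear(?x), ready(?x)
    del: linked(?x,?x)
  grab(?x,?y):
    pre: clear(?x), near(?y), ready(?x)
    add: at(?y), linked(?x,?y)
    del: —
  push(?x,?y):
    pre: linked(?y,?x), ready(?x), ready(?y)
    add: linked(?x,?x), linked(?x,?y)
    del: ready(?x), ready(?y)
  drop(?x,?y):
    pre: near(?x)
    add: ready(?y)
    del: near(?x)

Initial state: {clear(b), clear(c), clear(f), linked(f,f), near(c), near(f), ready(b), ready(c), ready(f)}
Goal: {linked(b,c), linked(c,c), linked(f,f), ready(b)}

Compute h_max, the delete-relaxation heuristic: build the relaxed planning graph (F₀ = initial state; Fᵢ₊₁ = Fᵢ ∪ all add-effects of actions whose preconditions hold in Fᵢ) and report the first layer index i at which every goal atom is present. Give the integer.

1

F0 = init (9 atoms)
F1 = F0 ∪ {at(c), at(f), linked(b,c), linked(b,f), linked(c,c), linked(c,f), linked(f,c)}  (16 atoms)
goal ⊆ F1  ⇒  h_max = 1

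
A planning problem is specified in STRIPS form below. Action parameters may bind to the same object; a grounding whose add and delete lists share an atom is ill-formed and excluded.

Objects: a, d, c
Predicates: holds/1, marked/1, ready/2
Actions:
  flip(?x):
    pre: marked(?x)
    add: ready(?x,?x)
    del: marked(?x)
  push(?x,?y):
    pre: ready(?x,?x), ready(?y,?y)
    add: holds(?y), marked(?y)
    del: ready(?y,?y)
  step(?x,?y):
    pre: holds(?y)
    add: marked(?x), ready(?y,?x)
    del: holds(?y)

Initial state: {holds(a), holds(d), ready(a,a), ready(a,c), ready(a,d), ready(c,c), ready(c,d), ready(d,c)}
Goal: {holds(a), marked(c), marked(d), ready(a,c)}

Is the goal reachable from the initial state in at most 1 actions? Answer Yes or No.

No

1. push(a,c)  →  {holds(a), holds(c), holds(d), marked(c), ready(a,a), ready(a,c), ready(a,d), ready(c,d), ready(d,c)}
2. step(d,d)  →  {holds(a), holds(c), marked(c), marked(d), ready(a,a), ready(a,c), ready(a,d), ready(c,d), ready(d,c), ready(d,d)}
optimal plan length = 2; 2 > 1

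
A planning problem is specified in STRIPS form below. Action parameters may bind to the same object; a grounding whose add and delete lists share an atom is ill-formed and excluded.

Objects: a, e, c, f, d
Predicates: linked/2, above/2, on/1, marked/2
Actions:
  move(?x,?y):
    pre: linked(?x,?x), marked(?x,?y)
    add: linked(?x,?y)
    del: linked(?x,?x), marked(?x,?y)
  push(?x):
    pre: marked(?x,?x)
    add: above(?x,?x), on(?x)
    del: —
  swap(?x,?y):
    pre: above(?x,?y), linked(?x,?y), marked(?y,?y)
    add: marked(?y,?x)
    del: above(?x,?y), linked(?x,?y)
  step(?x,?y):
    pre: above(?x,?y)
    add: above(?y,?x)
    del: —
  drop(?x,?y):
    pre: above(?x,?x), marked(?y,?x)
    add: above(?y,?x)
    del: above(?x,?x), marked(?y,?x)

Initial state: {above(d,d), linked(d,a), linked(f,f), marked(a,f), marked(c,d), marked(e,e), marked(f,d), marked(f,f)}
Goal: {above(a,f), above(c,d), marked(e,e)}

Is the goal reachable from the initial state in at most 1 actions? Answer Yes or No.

1. push(f)  →  {above(d,d), above(f,f), linked(d,a), linked(f,f), marked(a,f), marked(c,d), marked(e,e), marked(f,d), marked(f,f), on(f)}
2. drop(f,a)  →  {above(a,f), above(d,d), linked(d,a), linked(f,f), marked(c,d), marked(e,e), marked(f,d), marked(f,f), on(f)}
3. drop(d,c)  →  {above(a,f), above(c,d), linked(d,a), linked(f,f), marked(e,e), marked(f,d), marked(f,f), on(f)}
optimal plan length = 3; 3 > 1

No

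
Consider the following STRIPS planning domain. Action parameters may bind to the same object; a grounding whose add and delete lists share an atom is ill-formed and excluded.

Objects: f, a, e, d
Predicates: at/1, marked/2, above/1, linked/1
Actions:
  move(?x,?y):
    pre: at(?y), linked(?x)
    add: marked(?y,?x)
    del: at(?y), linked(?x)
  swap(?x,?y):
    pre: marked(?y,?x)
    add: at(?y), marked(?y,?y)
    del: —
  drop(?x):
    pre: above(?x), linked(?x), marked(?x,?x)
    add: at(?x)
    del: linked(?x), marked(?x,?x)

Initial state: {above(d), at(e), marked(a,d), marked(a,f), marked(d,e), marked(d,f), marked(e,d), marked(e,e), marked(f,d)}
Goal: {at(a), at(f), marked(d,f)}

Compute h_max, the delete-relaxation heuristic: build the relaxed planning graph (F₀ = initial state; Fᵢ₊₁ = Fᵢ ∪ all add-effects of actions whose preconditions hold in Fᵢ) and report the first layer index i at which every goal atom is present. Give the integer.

1

F0 = init (9 atoms)
F1 = F0 ∪ {at(a), at(d), at(f), marked(a,a), marked(d,d), marked(f,f)}  (15 atoms)
goal ⊆ F1  ⇒  h_max = 1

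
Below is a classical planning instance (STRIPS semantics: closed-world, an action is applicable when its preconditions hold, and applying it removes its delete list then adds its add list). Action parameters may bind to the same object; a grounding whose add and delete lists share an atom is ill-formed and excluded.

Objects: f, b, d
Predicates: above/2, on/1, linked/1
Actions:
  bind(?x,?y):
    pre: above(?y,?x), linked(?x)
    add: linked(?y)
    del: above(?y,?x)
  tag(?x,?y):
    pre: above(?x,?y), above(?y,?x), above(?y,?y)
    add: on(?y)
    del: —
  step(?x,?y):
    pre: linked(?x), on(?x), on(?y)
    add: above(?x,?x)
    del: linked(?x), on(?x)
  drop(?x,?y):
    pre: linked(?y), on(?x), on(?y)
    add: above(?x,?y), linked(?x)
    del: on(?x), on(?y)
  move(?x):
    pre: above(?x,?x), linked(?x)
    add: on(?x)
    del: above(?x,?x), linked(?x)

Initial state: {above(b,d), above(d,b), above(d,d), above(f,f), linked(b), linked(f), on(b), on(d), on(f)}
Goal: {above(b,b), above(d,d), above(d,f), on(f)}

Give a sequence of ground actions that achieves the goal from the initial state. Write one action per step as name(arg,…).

step(b,f); drop(d,f); tag(f,f)

1. step(b,f)  →  {above(b,b), above(b,d), above(d,b), above(d,d), above(f,f), linked(f), on(d), on(f)}
2. drop(d,f)  →  {above(b,b), above(b,d), above(d,b), above(d,d), above(d,f), above(f,f), linked(d), linked(f)}
3. tag(f,f)  →  {above(b,b), above(b,d), above(d,b), above(d,d), above(d,f), above(f,f), linked(d), linked(f), on(f)}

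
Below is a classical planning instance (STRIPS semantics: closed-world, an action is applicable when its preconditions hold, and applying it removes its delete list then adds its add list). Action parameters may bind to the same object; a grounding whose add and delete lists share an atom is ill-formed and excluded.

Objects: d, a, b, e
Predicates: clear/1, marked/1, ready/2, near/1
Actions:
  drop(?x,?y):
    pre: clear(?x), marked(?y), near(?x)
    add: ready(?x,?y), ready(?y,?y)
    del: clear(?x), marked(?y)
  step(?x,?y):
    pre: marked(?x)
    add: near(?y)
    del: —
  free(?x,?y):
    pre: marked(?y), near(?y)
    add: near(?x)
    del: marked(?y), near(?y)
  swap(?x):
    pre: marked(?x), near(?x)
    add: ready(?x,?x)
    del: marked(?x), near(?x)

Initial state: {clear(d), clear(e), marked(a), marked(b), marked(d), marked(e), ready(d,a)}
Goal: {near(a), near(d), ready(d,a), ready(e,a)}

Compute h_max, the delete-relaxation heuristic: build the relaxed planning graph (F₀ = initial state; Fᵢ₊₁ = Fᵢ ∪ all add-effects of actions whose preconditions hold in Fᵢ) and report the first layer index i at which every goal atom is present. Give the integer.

F0 = init (7 atoms)
F1 = F0 ∪ {near(a), near(b), near(d), near(e)}  (11 atoms)
F2 = F1 ∪ {ready(a,a), ready(b,b), ready(d,b), ready(d,d), ready(d,e), ready(e,a), ready(e,b), ready(e,d), ready(e,e)}  (20 atoms)
goal ⊆ F2  ⇒  h_max = 2

2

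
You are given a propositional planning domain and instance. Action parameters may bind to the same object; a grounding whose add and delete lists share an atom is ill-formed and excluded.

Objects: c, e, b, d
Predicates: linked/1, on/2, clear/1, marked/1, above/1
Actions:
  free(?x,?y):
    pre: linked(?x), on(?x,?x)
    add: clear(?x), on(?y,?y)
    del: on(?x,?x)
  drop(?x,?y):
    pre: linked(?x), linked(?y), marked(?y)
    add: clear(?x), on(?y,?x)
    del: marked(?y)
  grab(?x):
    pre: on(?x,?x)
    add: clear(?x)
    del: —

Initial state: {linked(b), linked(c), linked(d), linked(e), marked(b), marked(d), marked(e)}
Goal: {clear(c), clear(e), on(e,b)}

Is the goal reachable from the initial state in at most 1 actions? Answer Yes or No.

1. drop(c,b)  →  {clear(c), linked(b), linked(c), linked(d), linked(e), marked(d), marked(e), on(b,c)}
2. drop(e,d)  →  {clear(c), clear(e), linked(b), linked(c), linked(d), linked(e), marked(e), on(b,c), on(d,e)}
3. drop(b,e)  →  {clear(b), clear(c), clear(e), linked(b), linked(c), linked(d), linked(e), on(b,c), on(d,e), on(e,b)}
optimal plan length = 3; 3 > 1

No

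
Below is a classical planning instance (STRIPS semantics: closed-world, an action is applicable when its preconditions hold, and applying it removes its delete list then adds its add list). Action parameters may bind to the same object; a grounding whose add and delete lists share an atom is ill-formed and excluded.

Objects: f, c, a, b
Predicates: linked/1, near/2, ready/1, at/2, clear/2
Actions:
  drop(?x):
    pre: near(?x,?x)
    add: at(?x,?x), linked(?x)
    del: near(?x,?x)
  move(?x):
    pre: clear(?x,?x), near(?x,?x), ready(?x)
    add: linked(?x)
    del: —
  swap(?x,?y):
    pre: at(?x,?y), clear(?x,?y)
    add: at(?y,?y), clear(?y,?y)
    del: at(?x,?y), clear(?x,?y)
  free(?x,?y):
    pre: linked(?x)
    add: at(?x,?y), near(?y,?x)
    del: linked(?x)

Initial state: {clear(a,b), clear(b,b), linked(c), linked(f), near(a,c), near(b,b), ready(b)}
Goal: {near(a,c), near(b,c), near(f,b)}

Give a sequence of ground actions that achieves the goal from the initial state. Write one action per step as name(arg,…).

1. drop(b)  →  {at(b,b), clear(a,b), clear(b,b), linked(b), linked(c), linked(f), near(a,c), ready(b)}
2. free(c,b)  →  {at(b,b), at(c,b), clear(a,b), clear(b,b), linked(b), linked(f), near(a,c), near(b,c), ready(b)}
3. free(b,f)  →  {at(b,b), at(b,f), at(c,b), clear(a,b), clear(b,b), linked(f), near(a,c), near(b,c), near(f,b), ready(b)}

drop(b); free(c,b); free(b,f)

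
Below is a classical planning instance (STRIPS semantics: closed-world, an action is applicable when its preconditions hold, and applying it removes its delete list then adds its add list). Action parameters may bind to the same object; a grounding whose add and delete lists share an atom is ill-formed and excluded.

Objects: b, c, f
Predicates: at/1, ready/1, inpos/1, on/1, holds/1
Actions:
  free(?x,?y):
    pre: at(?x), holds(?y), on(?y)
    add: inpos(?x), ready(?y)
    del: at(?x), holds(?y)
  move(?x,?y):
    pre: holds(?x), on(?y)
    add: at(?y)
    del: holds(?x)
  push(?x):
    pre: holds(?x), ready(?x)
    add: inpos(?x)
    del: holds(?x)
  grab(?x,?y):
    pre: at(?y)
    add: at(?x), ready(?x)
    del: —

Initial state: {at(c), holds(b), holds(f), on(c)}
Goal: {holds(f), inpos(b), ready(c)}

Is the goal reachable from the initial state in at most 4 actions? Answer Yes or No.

1. grab(b,c)  →  {at(b), at(c), holds(b), holds(f), on(c), ready(b)}
2. push(b)  →  {at(b), at(c), holds(f), inpos(b), on(c), ready(b)}
3. grab(c,b)  →  {at(b), at(c), holds(f), inpos(b), on(c), ready(b), ready(c)}
optimal plan length = 3; 3 ≤ 4

Yes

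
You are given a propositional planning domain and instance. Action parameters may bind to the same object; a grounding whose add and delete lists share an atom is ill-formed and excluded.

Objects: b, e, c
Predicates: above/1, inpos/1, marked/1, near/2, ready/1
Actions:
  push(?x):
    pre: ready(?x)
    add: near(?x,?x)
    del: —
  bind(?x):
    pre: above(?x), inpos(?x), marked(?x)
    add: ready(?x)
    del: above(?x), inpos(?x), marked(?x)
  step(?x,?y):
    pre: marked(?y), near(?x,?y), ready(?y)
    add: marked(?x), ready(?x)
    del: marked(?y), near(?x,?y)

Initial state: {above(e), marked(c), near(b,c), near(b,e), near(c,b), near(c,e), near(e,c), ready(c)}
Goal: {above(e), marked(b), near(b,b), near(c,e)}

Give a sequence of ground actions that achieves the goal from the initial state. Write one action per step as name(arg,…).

step(b,c); push(b)

1. step(b,c)  →  {above(e), marked(b), near(b,e), near(c,b), near(c,e), near(e,c), ready(b), ready(c)}
2. push(b)  →  {above(e), marked(b), near(b,b), near(b,e), near(c,b), near(c,e), near(e,c), ready(b), ready(c)}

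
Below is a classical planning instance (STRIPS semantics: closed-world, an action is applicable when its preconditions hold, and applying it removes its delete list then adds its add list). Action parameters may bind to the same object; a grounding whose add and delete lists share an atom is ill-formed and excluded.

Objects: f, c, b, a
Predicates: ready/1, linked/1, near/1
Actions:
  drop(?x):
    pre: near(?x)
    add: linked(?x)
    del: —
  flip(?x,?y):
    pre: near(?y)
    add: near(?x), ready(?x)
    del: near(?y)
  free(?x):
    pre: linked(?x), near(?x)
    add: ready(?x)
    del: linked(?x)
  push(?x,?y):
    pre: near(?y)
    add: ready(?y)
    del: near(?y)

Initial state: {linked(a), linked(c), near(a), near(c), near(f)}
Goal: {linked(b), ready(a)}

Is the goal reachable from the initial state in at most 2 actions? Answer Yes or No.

No

1. flip(b,f)  →  {linked(a), linked(c), near(a), near(b), near(c), ready(b)}
2. drop(b)  →  {linked(a), linked(b), linked(c), near(a), near(b), near(c), ready(b)}
3. flip(a,c)  →  {linked(a), linked(b), linked(c), near(a), near(b), ready(a), ready(b)}
optimal plan length = 3; 3 > 2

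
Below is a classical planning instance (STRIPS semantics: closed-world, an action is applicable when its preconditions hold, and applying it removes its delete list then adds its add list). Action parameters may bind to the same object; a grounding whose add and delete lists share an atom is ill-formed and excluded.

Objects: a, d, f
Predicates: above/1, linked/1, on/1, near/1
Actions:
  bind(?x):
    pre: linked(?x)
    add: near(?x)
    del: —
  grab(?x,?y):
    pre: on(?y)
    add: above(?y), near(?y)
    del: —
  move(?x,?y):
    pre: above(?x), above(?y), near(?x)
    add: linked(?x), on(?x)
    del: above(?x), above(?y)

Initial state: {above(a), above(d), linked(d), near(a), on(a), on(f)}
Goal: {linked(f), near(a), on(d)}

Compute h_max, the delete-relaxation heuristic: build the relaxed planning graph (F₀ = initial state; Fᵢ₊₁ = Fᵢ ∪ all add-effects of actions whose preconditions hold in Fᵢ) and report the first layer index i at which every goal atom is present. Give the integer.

2

F0 = init (6 atoms)
F1 = F0 ∪ {above(f), linked(a), near(d), near(f)}  (10 atoms)
F2 = F1 ∪ {linked(f), on(d)}  (12 atoms)
goal ⊆ F2  ⇒  h_max = 2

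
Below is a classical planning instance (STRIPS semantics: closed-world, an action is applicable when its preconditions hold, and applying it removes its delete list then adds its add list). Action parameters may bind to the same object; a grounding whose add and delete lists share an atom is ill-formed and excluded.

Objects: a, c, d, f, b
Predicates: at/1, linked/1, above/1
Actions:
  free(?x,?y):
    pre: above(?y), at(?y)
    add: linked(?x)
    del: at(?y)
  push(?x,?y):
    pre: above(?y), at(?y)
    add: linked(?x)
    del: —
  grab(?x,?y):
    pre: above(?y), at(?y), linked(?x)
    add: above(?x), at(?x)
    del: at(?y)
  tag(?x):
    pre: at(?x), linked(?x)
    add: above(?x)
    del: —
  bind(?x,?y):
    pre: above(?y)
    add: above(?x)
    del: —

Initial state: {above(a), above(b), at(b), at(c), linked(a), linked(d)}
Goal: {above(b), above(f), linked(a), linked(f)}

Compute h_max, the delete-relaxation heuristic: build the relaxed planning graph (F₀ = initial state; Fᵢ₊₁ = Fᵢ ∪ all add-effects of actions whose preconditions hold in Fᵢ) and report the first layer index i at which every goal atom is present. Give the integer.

1

F0 = init (6 atoms)
F1 = F0 ∪ {above(c), above(d), above(f), at(a), at(d), linked(b), linked(c), linked(f)}  (14 atoms)
goal ⊆ F1  ⇒  h_max = 1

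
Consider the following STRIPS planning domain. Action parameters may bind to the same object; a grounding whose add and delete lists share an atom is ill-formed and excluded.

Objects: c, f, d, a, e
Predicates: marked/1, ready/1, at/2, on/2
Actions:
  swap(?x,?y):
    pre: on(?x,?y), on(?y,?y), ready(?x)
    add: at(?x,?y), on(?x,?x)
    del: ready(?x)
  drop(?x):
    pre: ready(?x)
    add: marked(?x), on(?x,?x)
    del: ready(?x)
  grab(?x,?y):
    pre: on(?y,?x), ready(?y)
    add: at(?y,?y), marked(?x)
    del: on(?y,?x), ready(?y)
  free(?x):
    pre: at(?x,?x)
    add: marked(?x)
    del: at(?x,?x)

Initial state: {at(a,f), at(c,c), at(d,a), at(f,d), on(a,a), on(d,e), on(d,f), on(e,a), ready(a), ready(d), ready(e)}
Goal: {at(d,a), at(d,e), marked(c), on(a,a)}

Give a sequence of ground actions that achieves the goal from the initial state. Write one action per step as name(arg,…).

1. swap(e,a)  →  {at(a,f), at(c,c), at(d,a), at(e,a), at(f,d), on(a,a), on(d,e), on(d,f), on(e,a), on(e,e), ready(a), ready(d)}
2. swap(d,e)  →  {at(a,f), at(c,c), at(d,a), at(d,e), at(e,a), at(f,d), on(a,a), on(d,d), on(d,e), on(d,f), on(e,a), on(e,e), ready(a)}
3. free(c)  →  {at(a,f), at(d,a), at(d,e), at(e,a), at(f,d), marked(c), on(a,a), on(d,d), on(d,e), on(d,f), on(e,a), on(e,e), ready(a)}

swap(e,a); swap(d,e); free(c)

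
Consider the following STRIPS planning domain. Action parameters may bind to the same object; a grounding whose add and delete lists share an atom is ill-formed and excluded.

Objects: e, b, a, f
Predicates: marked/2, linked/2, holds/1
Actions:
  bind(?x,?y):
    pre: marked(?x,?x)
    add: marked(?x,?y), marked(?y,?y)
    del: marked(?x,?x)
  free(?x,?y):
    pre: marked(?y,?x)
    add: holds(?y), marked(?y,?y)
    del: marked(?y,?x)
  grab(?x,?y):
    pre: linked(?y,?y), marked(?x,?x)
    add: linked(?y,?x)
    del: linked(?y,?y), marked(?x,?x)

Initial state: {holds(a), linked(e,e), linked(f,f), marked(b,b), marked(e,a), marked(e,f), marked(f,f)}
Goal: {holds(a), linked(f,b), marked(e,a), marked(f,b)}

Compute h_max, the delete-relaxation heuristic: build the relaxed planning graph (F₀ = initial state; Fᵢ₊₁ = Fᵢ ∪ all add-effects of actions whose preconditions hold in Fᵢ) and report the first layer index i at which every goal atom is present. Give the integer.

F0 = init (7 atoms)
F1 = F0 ∪ {holds(e), linked(e,b), linked(e,f), linked(f,b), marked(a,a), marked(b,a), marked(b,e), marked(b,f), marked(e,e), marked(f,a), marked(f,b), marked(f,e)}  (19 atoms)
goal ⊆ F1  ⇒  h_max = 1

1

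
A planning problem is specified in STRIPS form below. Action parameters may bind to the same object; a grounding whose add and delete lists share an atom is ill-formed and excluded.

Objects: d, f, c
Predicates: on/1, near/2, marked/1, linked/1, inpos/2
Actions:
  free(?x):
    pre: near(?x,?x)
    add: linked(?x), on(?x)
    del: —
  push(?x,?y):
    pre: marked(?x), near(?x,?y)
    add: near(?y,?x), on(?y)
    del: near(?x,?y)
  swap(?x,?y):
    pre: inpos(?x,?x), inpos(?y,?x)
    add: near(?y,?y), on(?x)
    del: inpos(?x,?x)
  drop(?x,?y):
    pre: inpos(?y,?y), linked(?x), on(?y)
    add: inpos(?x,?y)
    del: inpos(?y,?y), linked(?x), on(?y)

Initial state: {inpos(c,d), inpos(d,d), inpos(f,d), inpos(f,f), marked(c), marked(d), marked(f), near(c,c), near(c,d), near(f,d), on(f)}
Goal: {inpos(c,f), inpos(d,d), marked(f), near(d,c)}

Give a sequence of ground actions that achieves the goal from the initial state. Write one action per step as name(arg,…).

free(c); push(c,d); drop(c,f)

1. free(c)  →  {inpos(c,d), inpos(d,d), inpos(f,d), inpos(f,f), linked(c), marked(c), marked(d), marked(f), near(c,c), near(c,d), near(f,d), on(c), on(f)}
2. push(c,d)  →  {inpos(c,d), inpos(d,d), inpos(f,d), inpos(f,f), linked(c), marked(c), marked(d), marked(f), near(c,c), near(d,c), near(f,d), on(c), on(d), on(f)}
3. drop(c,f)  →  {inpos(c,d), inpos(c,f), inpos(d,d), inpos(f,d), marked(c), marked(d), marked(f), near(c,c), near(d,c), near(f,d), on(c), on(d)}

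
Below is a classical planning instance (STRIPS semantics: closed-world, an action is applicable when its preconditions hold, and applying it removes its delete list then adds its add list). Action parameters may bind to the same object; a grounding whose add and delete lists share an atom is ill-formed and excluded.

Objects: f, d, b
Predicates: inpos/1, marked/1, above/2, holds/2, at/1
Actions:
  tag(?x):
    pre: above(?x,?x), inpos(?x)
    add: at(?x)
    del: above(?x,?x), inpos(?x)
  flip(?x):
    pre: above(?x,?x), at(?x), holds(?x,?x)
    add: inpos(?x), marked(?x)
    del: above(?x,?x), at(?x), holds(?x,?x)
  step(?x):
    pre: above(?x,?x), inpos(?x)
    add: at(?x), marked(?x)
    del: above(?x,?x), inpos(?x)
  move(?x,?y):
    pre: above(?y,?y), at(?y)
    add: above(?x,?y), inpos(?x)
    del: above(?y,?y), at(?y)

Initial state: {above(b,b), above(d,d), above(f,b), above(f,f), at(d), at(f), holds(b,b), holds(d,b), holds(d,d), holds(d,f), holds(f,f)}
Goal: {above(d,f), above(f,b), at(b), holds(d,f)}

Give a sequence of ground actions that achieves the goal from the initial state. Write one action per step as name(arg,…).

1. move(d,f)  →  {above(b,b), above(d,d), above(d,f), above(f,b), at(d), holds(b,b), holds(d,b), holds(d,d), holds(d,f), holds(f,f), inpos(d)}
2. move(b,d)  →  {above(b,b), above(b,d), above(d,f), above(f,b), holds(b,b), holds(d,b), holds(d,d), holds(d,f), holds(f,f), inpos(b), inpos(d)}
3. tag(b)  →  {above(b,d), above(d,f), above(f,b), at(b), holds(b,b), holds(d,b), holds(d,d), holds(d,f), holds(f,f), inpos(d)}

move(d,f); move(b,d); tag(b)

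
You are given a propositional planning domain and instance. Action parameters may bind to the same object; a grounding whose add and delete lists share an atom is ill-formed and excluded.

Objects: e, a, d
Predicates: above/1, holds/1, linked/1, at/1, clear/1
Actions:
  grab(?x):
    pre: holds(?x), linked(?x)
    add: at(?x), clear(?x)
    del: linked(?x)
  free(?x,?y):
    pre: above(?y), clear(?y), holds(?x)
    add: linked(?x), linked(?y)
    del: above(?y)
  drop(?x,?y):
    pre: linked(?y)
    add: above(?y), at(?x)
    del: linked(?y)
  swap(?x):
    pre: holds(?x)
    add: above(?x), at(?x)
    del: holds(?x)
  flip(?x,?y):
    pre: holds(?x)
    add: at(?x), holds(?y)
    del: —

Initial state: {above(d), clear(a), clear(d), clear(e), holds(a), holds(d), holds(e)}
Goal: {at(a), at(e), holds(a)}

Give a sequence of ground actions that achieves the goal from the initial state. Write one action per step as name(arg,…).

1. swap(e)  →  {above(d), above(e), at(e), clear(a), clear(d), clear(e), holds(a), holds(d)}
2. flip(a,e)  →  {above(d), above(e), at(a), at(e), clear(a), clear(d), clear(e), holds(a), holds(d), holds(e)}

swap(e); flip(a,e)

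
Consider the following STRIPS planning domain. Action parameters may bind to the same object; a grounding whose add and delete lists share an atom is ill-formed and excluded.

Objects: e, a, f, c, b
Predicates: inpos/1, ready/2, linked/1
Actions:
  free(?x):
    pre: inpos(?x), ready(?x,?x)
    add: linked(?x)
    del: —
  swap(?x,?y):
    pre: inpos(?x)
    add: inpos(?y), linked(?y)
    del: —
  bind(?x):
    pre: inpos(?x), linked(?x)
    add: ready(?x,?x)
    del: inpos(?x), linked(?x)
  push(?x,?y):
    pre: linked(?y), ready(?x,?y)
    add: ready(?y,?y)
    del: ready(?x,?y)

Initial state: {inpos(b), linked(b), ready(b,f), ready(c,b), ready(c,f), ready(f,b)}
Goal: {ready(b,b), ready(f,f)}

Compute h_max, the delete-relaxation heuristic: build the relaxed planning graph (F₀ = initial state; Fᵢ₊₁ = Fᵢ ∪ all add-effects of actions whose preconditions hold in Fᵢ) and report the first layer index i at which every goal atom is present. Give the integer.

2

F0 = init (6 atoms)
F1 = F0 ∪ {inpos(a), inpos(c), inpos(e), inpos(f), linked(a), linked(c), linked(e), linked(f), ready(b,b)}  (15 atoms)
F2 = F1 ∪ {ready(a,a), ready(c,c), ready(e,e), ready(f,f)}  (19 atoms)
goal ⊆ F2  ⇒  h_max = 2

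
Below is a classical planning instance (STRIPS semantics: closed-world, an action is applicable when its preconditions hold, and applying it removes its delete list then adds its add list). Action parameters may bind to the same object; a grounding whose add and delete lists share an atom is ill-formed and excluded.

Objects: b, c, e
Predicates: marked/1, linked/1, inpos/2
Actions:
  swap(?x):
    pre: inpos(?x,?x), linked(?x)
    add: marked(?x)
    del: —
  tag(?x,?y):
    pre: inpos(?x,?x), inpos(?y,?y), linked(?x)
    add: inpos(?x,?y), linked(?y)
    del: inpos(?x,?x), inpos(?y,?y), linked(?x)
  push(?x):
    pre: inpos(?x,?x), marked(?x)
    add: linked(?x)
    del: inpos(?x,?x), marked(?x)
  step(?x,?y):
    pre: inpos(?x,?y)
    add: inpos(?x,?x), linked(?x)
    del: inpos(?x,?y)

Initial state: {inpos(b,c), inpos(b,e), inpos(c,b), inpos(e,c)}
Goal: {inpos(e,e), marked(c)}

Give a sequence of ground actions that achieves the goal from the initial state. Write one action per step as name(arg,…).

step(c,b); swap(c); step(e,c)

1. step(c,b)  →  {inpos(b,c), inpos(b,e), inpos(c,c), inpos(e,c), linked(c)}
2. swap(c)  →  {inpos(b,c), inpos(b,e), inpos(c,c), inpos(e,c), linked(c), marked(c)}
3. step(e,c)  →  {inpos(b,c), inpos(b,e), inpos(c,c), inpos(e,e), linked(c), linked(e), marked(c)}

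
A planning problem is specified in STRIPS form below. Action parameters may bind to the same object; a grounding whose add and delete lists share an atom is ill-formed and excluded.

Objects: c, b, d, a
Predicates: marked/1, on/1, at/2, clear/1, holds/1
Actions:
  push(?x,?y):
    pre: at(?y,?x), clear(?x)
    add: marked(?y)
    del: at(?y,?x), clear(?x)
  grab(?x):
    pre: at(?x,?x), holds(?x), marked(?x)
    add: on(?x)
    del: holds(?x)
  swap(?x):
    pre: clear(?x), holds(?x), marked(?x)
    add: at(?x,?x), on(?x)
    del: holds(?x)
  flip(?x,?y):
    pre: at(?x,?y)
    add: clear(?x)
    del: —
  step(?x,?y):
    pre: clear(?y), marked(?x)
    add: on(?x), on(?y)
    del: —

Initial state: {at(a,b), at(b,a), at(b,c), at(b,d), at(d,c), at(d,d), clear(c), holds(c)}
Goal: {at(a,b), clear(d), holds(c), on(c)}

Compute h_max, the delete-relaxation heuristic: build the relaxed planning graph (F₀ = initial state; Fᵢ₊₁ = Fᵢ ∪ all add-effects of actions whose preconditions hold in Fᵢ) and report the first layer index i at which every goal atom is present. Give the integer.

2

F0 = init (8 atoms)
F1 = F0 ∪ {clear(a), clear(b), clear(d), marked(b), marked(d)}  (13 atoms)
F2 = F1 ∪ {marked(a), on(a), on(b), on(c), on(d)}  (18 atoms)
goal ⊆ F2  ⇒  h_max = 2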